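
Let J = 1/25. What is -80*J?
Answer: -16/5 ≈ -3.2000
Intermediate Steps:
J = 1/25 ≈ 0.040000
-80*J = -80*1/25 = -16/5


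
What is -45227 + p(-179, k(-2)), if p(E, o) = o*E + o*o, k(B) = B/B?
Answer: -45405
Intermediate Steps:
k(B) = 1
p(E, o) = o² + E*o (p(E, o) = E*o + o² = o² + E*o)
-45227 + p(-179, k(-2)) = -45227 + 1*(-179 + 1) = -45227 + 1*(-178) = -45227 - 178 = -45405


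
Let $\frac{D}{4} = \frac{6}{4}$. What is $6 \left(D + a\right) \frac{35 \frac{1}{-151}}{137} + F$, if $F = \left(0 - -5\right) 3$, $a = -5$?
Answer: $\frac{310095}{20687} \approx 14.99$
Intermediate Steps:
$D = 6$ ($D = 4 \cdot \frac{6}{4} = 4 \cdot 6 \cdot \frac{1}{4} = 4 \cdot \frac{3}{2} = 6$)
$F = 15$ ($F = \left(0 + 5\right) 3 = 5 \cdot 3 = 15$)
$6 \left(D + a\right) \frac{35 \frac{1}{-151}}{137} + F = 6 \left(6 - 5\right) \frac{35 \frac{1}{-151}}{137} + 15 = 6 \cdot 1 \cdot 35 \left(- \frac{1}{151}\right) \frac{1}{137} + 15 = 6 \left(\left(- \frac{35}{151}\right) \frac{1}{137}\right) + 15 = 6 \left(- \frac{35}{20687}\right) + 15 = - \frac{210}{20687} + 15 = \frac{310095}{20687}$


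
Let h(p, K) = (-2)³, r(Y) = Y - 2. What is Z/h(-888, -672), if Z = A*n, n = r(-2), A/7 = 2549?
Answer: 17843/2 ≈ 8921.5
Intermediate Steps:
A = 17843 (A = 7*2549 = 17843)
r(Y) = -2 + Y
h(p, K) = -8
n = -4 (n = -2 - 2 = -4)
Z = -71372 (Z = 17843*(-4) = -71372)
Z/h(-888, -672) = -71372/(-8) = -71372*(-⅛) = 17843/2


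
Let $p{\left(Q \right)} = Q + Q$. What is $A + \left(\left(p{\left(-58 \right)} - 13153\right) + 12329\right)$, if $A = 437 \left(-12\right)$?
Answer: $-6184$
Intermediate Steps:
$p{\left(Q \right)} = 2 Q$
$A = -5244$
$A + \left(\left(p{\left(-58 \right)} - 13153\right) + 12329\right) = -5244 + \left(\left(2 \left(-58\right) - 13153\right) + 12329\right) = -5244 + \left(\left(-116 - 13153\right) + 12329\right) = -5244 + \left(-13269 + 12329\right) = -5244 - 940 = -6184$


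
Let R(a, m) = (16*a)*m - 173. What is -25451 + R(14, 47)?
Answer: -15096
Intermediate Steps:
R(a, m) = -173 + 16*a*m (R(a, m) = 16*a*m - 173 = -173 + 16*a*m)
-25451 + R(14, 47) = -25451 + (-173 + 16*14*47) = -25451 + (-173 + 10528) = -25451 + 10355 = -15096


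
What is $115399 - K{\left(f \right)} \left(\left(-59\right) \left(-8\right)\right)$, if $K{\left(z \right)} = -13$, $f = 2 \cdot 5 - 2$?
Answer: $121535$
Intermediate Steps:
$f = 8$ ($f = 10 - 2 = 8$)
$115399 - K{\left(f \right)} \left(\left(-59\right) \left(-8\right)\right) = 115399 - - 13 \left(\left(-59\right) \left(-8\right)\right) = 115399 - \left(-13\right) 472 = 115399 - -6136 = 115399 + 6136 = 121535$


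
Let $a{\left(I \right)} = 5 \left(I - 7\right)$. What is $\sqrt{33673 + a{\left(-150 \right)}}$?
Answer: $2 \sqrt{8222} \approx 181.35$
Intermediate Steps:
$a{\left(I \right)} = -35 + 5 I$ ($a{\left(I \right)} = 5 \left(-7 + I\right) = -35 + 5 I$)
$\sqrt{33673 + a{\left(-150 \right)}} = \sqrt{33673 + \left(-35 + 5 \left(-150\right)\right)} = \sqrt{33673 - 785} = \sqrt{32888} = 2 \sqrt{8222}$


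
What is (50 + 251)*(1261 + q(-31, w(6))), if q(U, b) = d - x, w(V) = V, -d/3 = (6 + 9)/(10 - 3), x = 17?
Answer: 372509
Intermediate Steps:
d = -45/7 (d = -3*(6 + 9)/(10 - 3) = -45/7 ≈ -6.4286)
q(U, b) = -164/7 (q(U, b) = -45/7 - 1*17 = -45/7 - 17 = -164/7)
(50 + 251)*(1261 + q(-31, w(6))) = (50 + 251)*(1261 - 164/7) = 301*(8663/7) = 372509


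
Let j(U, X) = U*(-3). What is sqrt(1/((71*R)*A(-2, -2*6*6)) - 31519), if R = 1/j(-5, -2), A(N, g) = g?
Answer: I*sqrt(22879770306)/852 ≈ 177.54*I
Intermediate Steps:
j(U, X) = -3*U
R = 1/15 (R = 1/(-3*(-5)) = 1/15 ≈ 0.066667)
sqrt(1/((71*R)*A(-2, -2*6*6)) - 31519) = sqrt(1/((71*(1/15))*(-2*6*6)) - 31519) = sqrt(1/(71*(-12*6)/15) - 31519) = sqrt(1/((71/15)*(-72)) - 31519) = sqrt(1/(-1704/5) - 31519) = sqrt(-5/1704 - 31519) = sqrt(-53708381/1704) = I*sqrt(22879770306)/852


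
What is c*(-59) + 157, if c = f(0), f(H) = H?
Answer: 157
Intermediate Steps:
c = 0
c*(-59) + 157 = 0*(-59) + 157 = 0 + 157 = 157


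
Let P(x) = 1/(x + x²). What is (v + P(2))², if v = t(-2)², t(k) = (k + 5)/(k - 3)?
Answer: 6241/22500 ≈ 0.27738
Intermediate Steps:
t(k) = (5 + k)/(-3 + k)
v = 9/25 (v = ((5 - 2)/(-3 - 2))² = (3/(-5))² = (-⅕*3)² = (-⅗)² = 9/25 ≈ 0.36000)
(v + P(2))² = (9/25 + 1/(2*(1 + 2)))² = (9/25 + (½)/3)² = (9/25 + (½)*(⅓))² = (9/25 + ⅙)² = (79/150)² = 6241/22500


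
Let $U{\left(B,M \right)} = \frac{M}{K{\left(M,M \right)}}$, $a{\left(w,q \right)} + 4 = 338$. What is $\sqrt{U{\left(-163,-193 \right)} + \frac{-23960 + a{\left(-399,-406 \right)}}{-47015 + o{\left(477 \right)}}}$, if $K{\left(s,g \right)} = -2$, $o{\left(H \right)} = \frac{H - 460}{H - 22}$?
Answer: $\frac{\sqrt{693582346515594}}{2673976} \approx 9.849$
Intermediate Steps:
$a{\left(w,q \right)} = 334$ ($a{\left(w,q \right)} = -4 + 338 = 334$)
$o{\left(H \right)} = \frac{-460 + H}{-22 + H}$
$U{\left(B,M \right)} = - \frac{M}{2}$ ($U{\left(B,M \right)} = \frac{M}{-2} = M \left(- \frac{1}{2}\right) = - \frac{M}{2}$)
$\sqrt{U{\left(-163,-193 \right)} + \frac{-23960 + a{\left(-399,-406 \right)}}{-47015 + o{\left(477 \right)}}} = \sqrt{\left(- \frac{1}{2}\right) \left(-193\right) + \frac{-23960 + 334}{-47015 + \frac{-460 + 477}{-22 + 477}}} = \sqrt{\frac{193}{2} - \frac{23626}{-47015 + \frac{1}{455} \cdot 17}} = \sqrt{\frac{193}{2} - \frac{23626}{-47015 + \frac{17}{455}}} = \sqrt{\frac{193}{2} - \frac{23626}{- \frac{21391808}{455}}} = \sqrt{\frac{193}{2} - - \frac{5374915}{10695904}} = \sqrt{\frac{193}{2} + \frac{5374915}{10695904}} = \sqrt{\frac{1037529651}{10695904}} = \frac{\sqrt{693582346515594}}{2673976}$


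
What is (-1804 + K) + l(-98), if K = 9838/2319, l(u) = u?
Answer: -4400900/2319 ≈ -1897.8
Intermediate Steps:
K = 9838/2319 (K = 9838*(1/2319) = 9838/2319 ≈ 4.2423)
(-1804 + K) + l(-98) = (-1804 + 9838/2319) - 98 = -4173638/2319 - 98 = -4400900/2319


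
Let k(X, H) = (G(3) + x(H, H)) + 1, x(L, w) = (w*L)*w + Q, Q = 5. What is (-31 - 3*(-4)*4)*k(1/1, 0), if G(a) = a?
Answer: 153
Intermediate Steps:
x(L, w) = 5 + L*w² (x(L, w) = (w*L)*w + 5 = (L*w)*w + 5 = L*w² + 5 = 5 + L*w²)
k(X, H) = 9 + H³ (k(X, H) = (3 + (5 + H*H²)) + 1 = (3 + (5 + H³)) + 1 = (8 + H³) + 1 = 9 + H³)
(-31 - 3*(-4)*4)*k(1/1, 0) = (-31 - 3*(-4)*4)*(9 + 0³) = (-31 + 12*4)*(9 + 0) = (-31 + 48)*9 = 17*9 = 153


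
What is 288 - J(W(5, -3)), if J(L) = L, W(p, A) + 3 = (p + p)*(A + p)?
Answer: 271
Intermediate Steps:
W(p, A) = -3 + 2*p*(A + p) (W(p, A) = -3 + (p + p)*(A + p) = -3 + (2*p)*(A + p) = -3 + 2*p*(A + p))
288 - J(W(5, -3)) = 288 - (-3 + 2*5² + 2*(-3)*5) = 288 - (-3 + 2*25 - 30) = 288 - (-3 + 50 - 30) = 288 - 1*17 = 288 - 17 = 271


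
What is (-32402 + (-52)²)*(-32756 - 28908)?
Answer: 1831297472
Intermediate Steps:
(-32402 + (-52)²)*(-32756 - 28908) = (-32402 + 2704)*(-61664) = -29698*(-61664) = 1831297472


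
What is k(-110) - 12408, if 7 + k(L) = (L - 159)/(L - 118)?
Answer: -2830351/228 ≈ -12414.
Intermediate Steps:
k(L) = -7 + (-159 + L)/(-118 + L) (k(L) = -7 + (L - 159)/(L - 118) = -7 + (-159 + L)/(-118 + L))
k(-110) - 12408 = (667 - 6*(-110))/(-118 - 110) - 12408 = (667 + 660)/(-228) - 12408 = -1/228*1327 - 12408 = -1327/228 - 12408 = -2830351/228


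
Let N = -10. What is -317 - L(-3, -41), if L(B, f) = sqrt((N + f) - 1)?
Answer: -317 - 2*I*sqrt(13) ≈ -317.0 - 7.2111*I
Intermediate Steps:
L(B, f) = sqrt(-11 + f) (L(B, f) = sqrt((-10 + f) - 1) = sqrt(-11 + f))
-317 - L(-3, -41) = -317 - sqrt(-11 - 41) = -317 - sqrt(-52) = -317 - 2*I*sqrt(13)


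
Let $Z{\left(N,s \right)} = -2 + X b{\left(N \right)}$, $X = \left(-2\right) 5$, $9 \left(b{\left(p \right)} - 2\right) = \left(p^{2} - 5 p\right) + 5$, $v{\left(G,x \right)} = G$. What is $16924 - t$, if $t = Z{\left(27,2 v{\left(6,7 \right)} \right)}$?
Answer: $\frac{158504}{9} \approx 17612.0$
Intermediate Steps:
$b{\left(p \right)} = \frac{23}{9} - \frac{5 p}{9} + \frac{p^{2}}{9}$ ($b{\left(p \right)} = 2 + \frac{\left(p^{2} - 5 p\right) + 5}{9} = 2 + \frac{5 + p^{2} - 5 p}{9} = 2 + \left(\frac{5}{9} - \frac{5 p}{9} + \frac{p^{2}}{9}\right) = \frac{23}{9} - \frac{5 p}{9} + \frac{p^{2}}{9}$)
$X = -10$
$Z{\left(N,s \right)} = - \frac{248}{9} - \frac{10 N^{2}}{9} + \frac{50 N}{9}$ ($Z{\left(N,s \right)} = -2 - 10 \left(\frac{23}{9} - \frac{5 N}{9} + \frac{N^{2}}{9}\right) = -2 - \left(\frac{230}{9} - \frac{50 N}{9} + \frac{10 N^{2}}{9}\right) = - \frac{248}{9} - \frac{10 N^{2}}{9} + \frac{50 N}{9}$)
$t = - \frac{6188}{9}$ ($t = - \frac{248}{9} - \frac{10 \cdot 27^{2}}{9} + \frac{50}{9} \cdot 27 = - \frac{248}{9} - 810 + 150 = - \frac{6188}{9} \approx -687.56$)
$16924 - t = 16924 - - \frac{6188}{9} = 16924 + \frac{6188}{9} = \frac{158504}{9}$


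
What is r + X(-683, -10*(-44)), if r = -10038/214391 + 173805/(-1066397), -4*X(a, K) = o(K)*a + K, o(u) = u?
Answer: 17151468493688699/228625919227 ≈ 75020.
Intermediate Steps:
X(a, K) = -K/4 - K*a/4 (X(a, K) = -(K*a + K)/4 = -(K + K*a)/4 = -K/4 - K*a/4)
r = -47966720841/228625919227 (r = -10038*1/214391 + 173805*(-1/1066397) = -10038/214391 - 173805/1066397 = -47966720841/228625919227 ≈ -0.20980)
r + X(-683, -10*(-44)) = -47966720841/228625919227 + (-10*(-44))*(-1 - 1*(-683))/4 = -47966720841/228625919227 + (¼)*440*(-1 + 683) = -47966720841/228625919227 + (¼)*440*682 = -47966720841/228625919227 + 75020 = 17151468493688699/228625919227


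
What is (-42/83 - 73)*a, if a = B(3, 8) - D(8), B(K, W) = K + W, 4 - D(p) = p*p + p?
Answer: -481979/83 ≈ -5807.0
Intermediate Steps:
D(p) = 4 - p - p² (D(p) = 4 - (p*p + p) = 4 - (p² + p) = 4 - (p + p²) = 4 + (-p - p²) = 4 - p - p²)
a = 79 (a = (3 + 8) - (4 - 1*8 - 1*8²) = 11 - (4 - 8 - 1*64) = 11 - (4 - 8 - 64) = 11 - 1*(-68) = 11 + 68 = 79)
(-42/83 - 73)*a = (-42/83 - 73)*79 = -6101/83*79 = -481979/83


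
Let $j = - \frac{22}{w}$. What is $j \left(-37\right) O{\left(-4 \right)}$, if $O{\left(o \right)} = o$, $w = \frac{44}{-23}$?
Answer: $1702$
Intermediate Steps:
$w = - \frac{44}{23}$ ($w = 44 \left(- \frac{1}{23}\right) = - \frac{44}{23} \approx -1.913$)
$j = \frac{23}{2}$ ($j = - \frac{22}{- \frac{44}{23}} = \left(-22\right) \left(- \frac{23}{44}\right) = \frac{23}{2} \approx 11.5$)
$j \left(-37\right) O{\left(-4 \right)} = \frac{23}{2} \left(-37\right) \left(-4\right) = \left(- \frac{851}{2}\right) \left(-4\right) = 1702$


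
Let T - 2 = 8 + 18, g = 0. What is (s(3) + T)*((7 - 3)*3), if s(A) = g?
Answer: 336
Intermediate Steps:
s(A) = 0
T = 28 (T = 2 + (8 + 18) = 2 + 26 = 28)
(s(3) + T)*((7 - 3)*3) = (0 + 28)*((7 - 3)*3) = 28*(4*3) = 28*12 = 336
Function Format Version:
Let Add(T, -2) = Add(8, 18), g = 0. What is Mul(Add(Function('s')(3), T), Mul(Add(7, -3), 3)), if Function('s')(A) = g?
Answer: 336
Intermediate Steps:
Function('s')(A) = 0
T = 28 (T = Add(2, Add(8, 18)) = Add(2, 26) = 28)
Mul(Add(Function('s')(3), T), Mul(Add(7, -3), 3)) = Mul(Add(0, 28), Mul(Add(7, -3), 3)) = Mul(28, Mul(4, 3)) = Mul(28, 12) = 336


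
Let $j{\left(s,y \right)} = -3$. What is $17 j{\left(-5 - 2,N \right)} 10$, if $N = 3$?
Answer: $-510$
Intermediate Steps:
$17 j{\left(-5 - 2,N \right)} 10 = 17 \left(-3\right) 10 = \left(-51\right) 10 = -510$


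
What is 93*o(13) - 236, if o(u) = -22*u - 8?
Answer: -27578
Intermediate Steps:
o(u) = -8 - 22*u
93*o(13) - 236 = 93*(-8 - 22*13) - 236 = 93*(-8 - 286) - 236 = 93*(-294) - 236 = -27342 - 236 = -27578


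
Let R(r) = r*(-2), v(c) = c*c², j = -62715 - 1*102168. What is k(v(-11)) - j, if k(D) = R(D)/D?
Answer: 164881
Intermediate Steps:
j = -164883 (j = -62715 - 102168 = -164883)
v(c) = c³
R(r) = -2*r
k(D) = -2 (k(D) = (-2*D)/D = -2)
k(v(-11)) - j = -2 - 1*(-164883) = -2 + 164883 = 164881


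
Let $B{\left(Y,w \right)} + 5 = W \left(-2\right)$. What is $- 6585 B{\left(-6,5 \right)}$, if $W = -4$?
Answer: $-19755$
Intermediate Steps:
$B{\left(Y,w \right)} = 3$ ($B{\left(Y,w \right)} = -5 - -8 = -5 + 8 = 3$)
$- 6585 B{\left(-6,5 \right)} = \left(-6585\right) 3 = -19755$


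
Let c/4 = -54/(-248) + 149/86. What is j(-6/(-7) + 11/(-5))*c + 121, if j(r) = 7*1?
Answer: 234086/1333 ≈ 175.61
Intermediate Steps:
j(r) = 7
c = 10399/1333 (c = 4*(-54/(-248) + 149/86) = 4*(-54*(-1/248) + 149*(1/86)) = 4*(27/124 + 149/86) = 4*(10399/5332) = 10399/1333 ≈ 7.8012)
j(-6/(-7) + 11/(-5))*c + 121 = 7*(10399/1333) + 121 = 72793/1333 + 121 = 234086/1333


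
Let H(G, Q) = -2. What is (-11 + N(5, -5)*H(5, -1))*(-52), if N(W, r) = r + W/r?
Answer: -52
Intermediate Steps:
(-11 + N(5, -5)*H(5, -1))*(-52) = (-11 + (-5 + 5/(-5))*(-2))*(-52) = (-11 + (-5 + 5*(-⅕))*(-2))*(-52) = (-11 + (-5 - 1)*(-2))*(-52) = (-11 - 6*(-2))*(-52) = (-11 + 12)*(-52) = 1*(-52) = -52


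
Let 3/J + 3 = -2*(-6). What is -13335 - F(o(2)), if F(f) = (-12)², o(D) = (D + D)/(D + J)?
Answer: -13479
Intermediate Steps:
J = ⅓ (J = 3/(-3 - 2*(-6)) = 3/(-3 + 12) = 3/9 = 3*(⅑) = ⅓ ≈ 0.33333)
o(D) = 2*D/(⅓ + D) (o(D) = (D + D)/(D + ⅓) = (2*D)/(⅓ + D) = 2*D/(⅓ + D))
F(f) = 144
-13335 - F(o(2)) = -13335 - 1*144 = -13335 - 144 = -13479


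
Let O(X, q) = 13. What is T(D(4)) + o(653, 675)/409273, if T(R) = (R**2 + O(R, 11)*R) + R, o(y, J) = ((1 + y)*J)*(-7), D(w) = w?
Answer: 26377506/409273 ≈ 64.450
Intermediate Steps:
o(y, J) = -7*J*(1 + y) (o(y, J) = (J*(1 + y))*(-7) = -7*J*(1 + y))
T(R) = R**2 + 14*R (T(R) = (R**2 + 13*R) + R = R**2 + 14*R)
T(D(4)) + o(653, 675)/409273 = 4*(14 + 4) - 7*675*(1 + 653)/409273 = 4*18 - 7*675*654*(1/409273) = 72 - 3090150*1/409273 = 72 - 3090150/409273 = 26377506/409273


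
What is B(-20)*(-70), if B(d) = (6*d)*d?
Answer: -168000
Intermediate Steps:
B(d) = 6*d²
B(-20)*(-70) = (6*(-20)²)*(-70) = (6*400)*(-70) = 2400*(-70) = -168000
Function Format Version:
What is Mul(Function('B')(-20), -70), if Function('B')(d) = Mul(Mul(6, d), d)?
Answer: -168000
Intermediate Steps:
Function('B')(d) = Mul(6, Pow(d, 2))
Mul(Function('B')(-20), -70) = Mul(Mul(6, Pow(-20, 2)), -70) = Mul(Mul(6, 400), -70) = Mul(2400, -70) = -168000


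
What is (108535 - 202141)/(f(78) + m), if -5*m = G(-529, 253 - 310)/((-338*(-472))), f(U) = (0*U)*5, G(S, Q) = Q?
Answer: -24889211360/19 ≈ -1.3100e+9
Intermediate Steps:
f(U) = 0 (f(U) = 0*5 = 0)
m = 57/797680 (m = -(253 - 310)/(5*((-338*(-472)))) = -(-57)/(5*159536) = -⅕*(-57/159536) = 57/797680 ≈ 7.1457e-5)
(108535 - 202141)/(f(78) + m) = (108535 - 202141)/(0 + 57/797680) = -93606/57/797680 = -93606*797680/57 = -24889211360/19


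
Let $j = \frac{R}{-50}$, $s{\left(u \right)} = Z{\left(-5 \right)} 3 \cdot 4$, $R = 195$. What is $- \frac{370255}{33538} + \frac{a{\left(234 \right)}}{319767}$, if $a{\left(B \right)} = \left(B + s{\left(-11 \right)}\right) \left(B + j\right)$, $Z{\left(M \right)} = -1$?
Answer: $- \frac{194470226269}{17873909410} \approx -10.88$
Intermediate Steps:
$s{\left(u \right)} = -12$ ($s{\left(u \right)} = \left(-1\right) 3 \cdot 4 = \left(-3\right) 4 = -12$)
$j = - \frac{39}{10}$ ($j = \frac{195}{-50} = 195 \left(- \frac{1}{50}\right) = - \frac{39}{10} \approx -3.9$)
$a{\left(B \right)} = \left(-12 + B\right) \left(- \frac{39}{10} + B\right)$ ($a{\left(B \right)} = \left(B - 12\right) \left(B - \frac{39}{10}\right) = \left(-12 + B\right) \left(- \frac{39}{10} + B\right)$)
$- \frac{370255}{33538} + \frac{a{\left(234 \right)}}{319767} = - \frac{370255}{33538} + \frac{\frac{234}{5} + 234^{2} - \frac{18603}{5}}{319767} = \left(-370255\right) \frac{1}{33538} + \left(\frac{234}{5} + 54756 - \frac{18603}{5}\right) \frac{1}{319767} = - \frac{370255}{33538} + \frac{255411}{5} \cdot \frac{1}{319767} = - \frac{370255}{33538} + \frac{85137}{532945} = - \frac{194470226269}{17873909410}$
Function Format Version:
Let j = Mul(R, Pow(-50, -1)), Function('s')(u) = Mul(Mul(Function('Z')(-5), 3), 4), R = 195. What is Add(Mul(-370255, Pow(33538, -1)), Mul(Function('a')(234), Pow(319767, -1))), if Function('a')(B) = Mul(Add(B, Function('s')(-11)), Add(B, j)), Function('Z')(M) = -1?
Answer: Rational(-194470226269, 17873909410) ≈ -10.880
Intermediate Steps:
Function('s')(u) = -12 (Function('s')(u) = Mul(Mul(-1, 3), 4) = Mul(-3, 4) = -12)
j = Rational(-39, 10) (j = Mul(195, Pow(-50, -1)) = Mul(195, Rational(-1, 50)) = Rational(-39, 10) ≈ -3.9000)
Function('a')(B) = Mul(Add(-12, B), Add(Rational(-39, 10), B)) (Function('a')(B) = Mul(Add(B, -12), Add(B, Rational(-39, 10))) = Mul(Add(-12, B), Add(Rational(-39, 10), B)))
Add(Mul(-370255, Pow(33538, -1)), Mul(Function('a')(234), Pow(319767, -1))) = Add(Mul(-370255, Pow(33538, -1)), Mul(Add(Rational(234, 5), Pow(234, 2), Mul(Rational(-159, 10), 234)), Pow(319767, -1))) = Add(Mul(-370255, Rational(1, 33538)), Mul(Add(Rational(234, 5), 54756, Rational(-18603, 5)), Rational(1, 319767))) = Add(Rational(-370255, 33538), Mul(Rational(255411, 5), Rational(1, 319767))) = Add(Rational(-370255, 33538), Rational(85137, 532945)) = Rational(-194470226269, 17873909410)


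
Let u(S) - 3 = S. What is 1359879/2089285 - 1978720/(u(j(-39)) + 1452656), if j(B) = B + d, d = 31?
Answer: -2158680425971/3035001944535 ≈ -0.71126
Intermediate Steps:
j(B) = 31 + B (j(B) = B + 31 = 31 + B)
u(S) = 3 + S
1359879/2089285 - 1978720/(u(j(-39)) + 1452656) = 1359879/2089285 - 1978720/((3 + (31 - 39)) + 1452656) = 1359879*(1/2089285) - 1978720/((3 - 8) + 1452656) = 1359879/2089285 - 1978720/(-5 + 1452656) = 1359879/2089285 - 1978720/1452651 = -2158680425971/3035001944535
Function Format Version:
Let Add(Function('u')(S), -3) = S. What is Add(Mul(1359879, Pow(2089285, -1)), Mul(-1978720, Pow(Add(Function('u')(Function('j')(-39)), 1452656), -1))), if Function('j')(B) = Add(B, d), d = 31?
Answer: Rational(-2158680425971, 3035001944535) ≈ -0.71126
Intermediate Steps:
Function('j')(B) = Add(31, B) (Function('j')(B) = Add(B, 31) = Add(31, B))
Function('u')(S) = Add(3, S)
Add(Mul(1359879, Pow(2089285, -1)), Mul(-1978720, Pow(Add(Function('u')(Function('j')(-39)), 1452656), -1))) = Add(Mul(1359879, Pow(2089285, -1)), Mul(-1978720, Pow(Add(Add(3, Add(31, -39)), 1452656), -1))) = Add(Mul(1359879, Rational(1, 2089285)), Mul(-1978720, Pow(Add(Add(3, -8), 1452656), -1))) = Add(Rational(1359879, 2089285), Mul(-1978720, Pow(Add(-5, 1452656), -1))) = Add(Rational(1359879, 2089285), Mul(-1978720, Pow(1452651, -1))) = Add(Rational(1359879, 2089285), Mul(-1978720, Rational(1, 1452651))) = Add(Rational(1359879, 2089285), Rational(-1978720, 1452651)) = Rational(-2158680425971, 3035001944535)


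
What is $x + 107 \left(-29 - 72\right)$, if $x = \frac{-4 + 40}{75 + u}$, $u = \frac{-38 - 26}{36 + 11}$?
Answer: $- \frac{37401335}{3461} \approx -10807.0$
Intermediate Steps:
$u = - \frac{64}{47} \approx -1.3617$
$x = \frac{1692}{3461}$ ($x = \frac{-4 + 40}{75 - \frac{64}{47}} = \frac{36}{\frac{3461}{47}} = 36 \cdot \frac{47}{3461} = \frac{1692}{3461} \approx 0.48888$)
$x + 107 \left(-29 - 72\right) = \frac{1692}{3461} + 107 \left(-29 - 72\right) = \frac{1692}{3461} + 107 \left(-101\right) = \frac{1692}{3461} - 10807 = - \frac{37401335}{3461}$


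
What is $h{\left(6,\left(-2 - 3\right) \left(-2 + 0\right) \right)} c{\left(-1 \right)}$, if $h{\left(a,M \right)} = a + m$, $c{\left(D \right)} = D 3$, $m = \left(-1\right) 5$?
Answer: $-3$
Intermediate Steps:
$m = -5$
$c{\left(D \right)} = 3 D$
$h{\left(a,M \right)} = -5 + a$ ($h{\left(a,M \right)} = a - 5 = -5 + a$)
$h{\left(6,\left(-2 - 3\right) \left(-2 + 0\right) \right)} c{\left(-1 \right)} = \left(-5 + 6\right) 3 \left(-1\right) = 1 \left(-3\right) = -3$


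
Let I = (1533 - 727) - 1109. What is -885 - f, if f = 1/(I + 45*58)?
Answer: -2041696/2307 ≈ -885.00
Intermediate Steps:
I = -303 (I = 806 - 1109 = -303)
f = 1/2307 (f = 1/(-303 + 45*58) = 1/(-303 + 2610) = 1/2307 ≈ 0.00043346)
-885 - f = -885 - 1*1/2307 = -885 - 1/2307 = -2041696/2307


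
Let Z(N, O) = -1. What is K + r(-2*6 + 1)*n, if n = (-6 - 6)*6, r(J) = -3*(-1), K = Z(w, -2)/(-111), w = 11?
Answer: -23975/111 ≈ -215.99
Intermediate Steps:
K = 1/111 (K = -1/(-111) = -1*(-1/111) = 1/111 ≈ 0.0090090)
r(J) = 3
n = -72 (n = -12*6 = -72)
K + r(-2*6 + 1)*n = 1/111 + 3*(-72) = 1/111 - 216 = -23975/111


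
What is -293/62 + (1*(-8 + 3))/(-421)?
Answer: -123043/26102 ≈ -4.7139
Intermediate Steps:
-293/62 + (1*(-8 + 3))/(-421) = -293*1/62 + (1*(-5))*(-1/421) = -293/62 - 5*(-1/421) = -293/62 + 5/421 = -123043/26102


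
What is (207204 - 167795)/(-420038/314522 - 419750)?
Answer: -6197498749/66010514769 ≈ -0.093886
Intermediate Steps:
(207204 - 167795)/(-420038/314522 - 419750) = 39409/(-420038*1/314522 - 419750) = 39409/(-210019/157261 - 419750) = 39409/(-66010514769/157261) = 39409*(-157261/66010514769) = -6197498749/66010514769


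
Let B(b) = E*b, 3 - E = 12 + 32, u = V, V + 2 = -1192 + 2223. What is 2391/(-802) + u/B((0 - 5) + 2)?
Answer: 177055/32882 ≈ 5.3846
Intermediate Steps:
V = 1029 (V = -2 + (-1192 + 2223) = -2 + 1031 = 1029)
u = 1029
E = -41 (E = 3 - (12 + 32) = 3 - 1*44 = 3 - 44 = -41)
B(b) = -41*b
2391/(-802) + u/B((0 - 5) + 2) = 2391/(-802) + 1029/((-41*((0 - 5) + 2))) = 2391*(-1/802) + 1029/((-41*(-5 + 2))) = -2391/802 + 1029/((-41*(-3))) = -2391/802 + 1029/123 = -2391/802 + 1029*(1/123) = -2391/802 + 343/41 = 177055/32882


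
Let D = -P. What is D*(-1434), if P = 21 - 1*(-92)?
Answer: 162042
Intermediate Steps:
P = 113 (P = 21 + 92 = 113)
D = -113 (D = -1*113 = -113)
D*(-1434) = -113*(-1434) = 162042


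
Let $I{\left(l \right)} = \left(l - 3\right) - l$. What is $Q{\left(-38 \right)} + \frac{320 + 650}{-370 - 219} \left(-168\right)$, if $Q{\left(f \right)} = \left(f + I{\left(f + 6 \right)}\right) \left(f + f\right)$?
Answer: $\frac{1998284}{589} \approx 3392.7$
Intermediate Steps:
$I{\left(l \right)} = -3$ ($I{\left(l \right)} = \left(l - 3\right) - l = \left(-3 + l\right) - l = -3$)
$Q{\left(f \right)} = 2 f \left(-3 + f\right)$ ($Q{\left(f \right)} = \left(f - 3\right) \left(f + f\right) = \left(-3 + f\right) 2 f = 2 f \left(-3 + f\right)$)
$Q{\left(-38 \right)} + \frac{320 + 650}{-370 - 219} \left(-168\right) = 2 \left(-38\right) \left(-3 - 38\right) + \frac{320 + 650}{-370 - 219} \left(-168\right) = 2 \left(-38\right) \left(-41\right) + \frac{970}{-589} \left(-168\right) = 3116 + 970 \left(- \frac{1}{589}\right) \left(-168\right) = 3116 - - \frac{162960}{589} = 3116 + \frac{162960}{589} = \frac{1998284}{589}$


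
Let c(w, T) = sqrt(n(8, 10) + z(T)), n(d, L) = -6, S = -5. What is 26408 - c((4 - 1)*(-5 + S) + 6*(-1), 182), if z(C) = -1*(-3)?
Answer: 26408 - I*sqrt(3) ≈ 26408.0 - 1.732*I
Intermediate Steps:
z(C) = 3
c(w, T) = I*sqrt(3) (c(w, T) = sqrt(-6 + 3) = sqrt(-3) = I*sqrt(3))
26408 - c((4 - 1)*(-5 + S) + 6*(-1), 182) = 26408 - I*sqrt(3)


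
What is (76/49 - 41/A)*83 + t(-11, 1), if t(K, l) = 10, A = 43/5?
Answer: -541421/2107 ≈ -256.96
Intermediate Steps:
A = 43/5 (A = 43*(1/5) = 43/5 ≈ 8.6000)
(76/49 - 41/A)*83 + t(-11, 1) = (76/49 - 41/43/5)*83 + 10 = (76*(1/49) - 41*5/43)*83 + 10 = (76/49 - 205/43)*83 + 10 = -6777/2107*83 + 10 = -562491/2107 + 10 = -541421/2107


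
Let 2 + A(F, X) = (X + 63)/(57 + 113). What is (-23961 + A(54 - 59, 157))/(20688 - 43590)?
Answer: 135783/129778 ≈ 1.0463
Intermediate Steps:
A(F, X) = -277/170 + X/170 (A(F, X) = -2 + (X + 63)/(57 + 113) = -2 + (63 + X)/170 = -2 + (63 + X)*(1/170) = -2 + (63/170 + X/170) = -277/170 + X/170)
(-23961 + A(54 - 59, 157))/(20688 - 43590) = (-23961 + (-277/170 + (1/170)*157))/(20688 - 43590) = (-23961 + (-277/170 + 157/170))/(-22902) = (-23961 - 12/17)*(-1/22902) = -407349/17*(-1/22902) = 135783/129778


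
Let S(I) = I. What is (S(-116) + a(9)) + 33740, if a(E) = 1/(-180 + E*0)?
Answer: 6052319/180 ≈ 33624.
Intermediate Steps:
a(E) = -1/180 (a(E) = 1/(-180 + 0) = 1/(-180) = -1/180)
(S(-116) + a(9)) + 33740 = (-116 - 1/180) + 33740 = -20881/180 + 33740 = 6052319/180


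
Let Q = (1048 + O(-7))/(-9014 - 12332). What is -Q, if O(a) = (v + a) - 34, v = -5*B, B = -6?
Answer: 1037/21346 ≈ 0.048581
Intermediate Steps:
v = 30 (v = -5*(-6) = 30)
O(a) = -4 + a (O(a) = (30 + a) - 34 = -4 + a)
Q = -1037/21346 (Q = (1048 + (-4 - 7))/(-9014 - 12332) = (1048 - 11)/(-21346) = 1037*(-1/21346) = -1037/21346 ≈ -0.048581)
-Q = -1*(-1037/21346) = 1037/21346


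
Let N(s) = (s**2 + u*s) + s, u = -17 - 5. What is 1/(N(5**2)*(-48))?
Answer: -1/4800 ≈ -0.00020833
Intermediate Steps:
u = -22
N(s) = s**2 - 21*s (N(s) = (s**2 - 22*s) + s = s**2 - 21*s)
1/(N(5**2)*(-48)) = 1/((5**2*(-21 + 5**2))*(-48)) = 1/((25*(-21 + 25))*(-48)) = 1/((25*4)*(-48)) = 1/(100*(-48)) = 1/(-4800) = -1/4800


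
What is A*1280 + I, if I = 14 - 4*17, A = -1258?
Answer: -1610294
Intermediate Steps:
I = -54 (I = 14 - 68 = -54)
A*1280 + I = -1258*1280 - 54 = -1610240 - 54 = -1610294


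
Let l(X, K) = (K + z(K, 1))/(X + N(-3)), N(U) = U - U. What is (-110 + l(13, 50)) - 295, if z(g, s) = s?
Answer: -5214/13 ≈ -401.08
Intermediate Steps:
N(U) = 0
l(X, K) = (1 + K)/X (l(X, K) = (K + 1)/(X + 0) = (1 + K)/X)
(-110 + l(13, 50)) - 295 = (-110 + (1 + 50)/13) - 295 = (-110 + (1/13)*51) - 295 = (-110 + 51/13) - 295 = -1379/13 - 295 = -5214/13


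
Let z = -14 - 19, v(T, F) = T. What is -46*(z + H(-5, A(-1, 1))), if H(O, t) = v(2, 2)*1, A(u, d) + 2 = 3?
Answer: 1426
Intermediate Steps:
A(u, d) = 1 (A(u, d) = -2 + 3 = 1)
z = -33
H(O, t) = 2 (H(O, t) = 2*1 = 2)
-46*(z + H(-5, A(-1, 1))) = -46*(-33 + 2) = -46*(-31) = 1426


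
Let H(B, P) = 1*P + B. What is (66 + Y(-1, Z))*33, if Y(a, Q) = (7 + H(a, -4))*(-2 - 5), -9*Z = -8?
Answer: 1716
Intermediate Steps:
H(B, P) = B + P (H(B, P) = P + B = B + P)
Z = 8/9 (Z = -⅑*(-8) = 8/9 ≈ 0.88889)
Y(a, Q) = -21 - 7*a (Y(a, Q) = (7 + (a - 4))*(-2 - 5) = (7 + (-4 + a))*(-7) = (3 + a)*(-7) = -21 - 7*a)
(66 + Y(-1, Z))*33 = (66 + (-21 - 7*(-1)))*33 = (66 + (-21 + 7))*33 = (66 - 14)*33 = 52*33 = 1716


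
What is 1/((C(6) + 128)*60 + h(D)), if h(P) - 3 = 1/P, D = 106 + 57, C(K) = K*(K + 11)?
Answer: 163/2249890 ≈ 7.2448e-5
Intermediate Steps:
C(K) = K*(11 + K)
D = 163
h(P) = 3 + 1/P
1/((C(6) + 128)*60 + h(D)) = 1/((6*(11 + 6) + 128)*60 + (3 + 1/163)) = 1/((6*17 + 128)*60 + (3 + 1/163)) = 1/((102 + 128)*60 + 490/163) = 1/(230*60 + 490/163) = 1/(13800 + 490/163) = 1/(2249890/163) = 163/2249890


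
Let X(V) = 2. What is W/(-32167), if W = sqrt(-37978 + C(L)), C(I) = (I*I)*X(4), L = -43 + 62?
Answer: -2*I*sqrt(9314)/32167 ≈ -0.0060005*I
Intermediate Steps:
L = 19
C(I) = 2*I**2 (C(I) = (I*I)*2 = I**2*2 = 2*I**2)
W = 2*I*sqrt(9314) (W = sqrt(-37978 + 2*19**2) = sqrt(-37978 + 2*361) = sqrt(-37978 + 722) = sqrt(-37256) = 2*I*sqrt(9314) ≈ 193.02*I)
W/(-32167) = (2*I*sqrt(9314))/(-32167) = (2*I*sqrt(9314))*(-1/32167) = -2*I*sqrt(9314)/32167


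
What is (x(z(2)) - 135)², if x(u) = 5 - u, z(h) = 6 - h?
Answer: 17956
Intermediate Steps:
(x(z(2)) - 135)² = ((5 - (6 - 1*2)) - 135)² = ((5 - (6 - 2)) - 135)² = ((5 - 1*4) - 135)² = ((5 - 4) - 135)² = (1 - 135)² = (-134)² = 17956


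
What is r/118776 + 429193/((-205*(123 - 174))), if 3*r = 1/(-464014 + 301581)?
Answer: 8280481497836059/201709799693640 ≈ 41.051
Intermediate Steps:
r = -1/487299 (r = 1/(3*(-464014 + 301581)) = (⅓)/(-162433) = (⅓)*(-1/162433) = -1/487299 ≈ -2.0521e-6)
r/118776 + 429193/((-205*(123 - 174))) = -1/487299/118776 + 429193/((-205*(123 - 174))) = -1/487299*1/118776 + 429193/((-205*(-51))) = -1/57879426024 + 429193/10455 = 8280481497836059/201709799693640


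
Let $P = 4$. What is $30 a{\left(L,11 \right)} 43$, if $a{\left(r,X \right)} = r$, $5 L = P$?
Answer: $1032$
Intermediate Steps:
$L = \frac{4}{5}$ ($L = \frac{1}{5} \cdot 4 = \frac{4}{5} \approx 0.8$)
$30 a{\left(L,11 \right)} 43 = 30 \cdot \frac{4}{5} \cdot 43 = 24 \cdot 43 = 1032$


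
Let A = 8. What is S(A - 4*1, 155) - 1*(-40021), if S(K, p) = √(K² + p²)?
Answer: 40021 + √24041 ≈ 40176.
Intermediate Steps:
S(A - 4*1, 155) - 1*(-40021) = √((8 - 4*1)² + 155²) - 1*(-40021) = √((8 - 4)² + 24025) + 40021 = √(4² + 24025) + 40021 = √(16 + 24025) + 40021 = √24041 + 40021 = 40021 + √24041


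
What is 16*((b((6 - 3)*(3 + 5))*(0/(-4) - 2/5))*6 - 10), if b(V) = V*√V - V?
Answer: 3808/5 - 9216*√6/5 ≈ -3753.3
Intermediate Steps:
b(V) = V^(3/2) - V
16*((b((6 - 3)*(3 + 5))*(0/(-4) - 2/5))*6 - 10) = 16*(((((6 - 3)*(3 + 5))^(3/2) - (6 - 3)*(3 + 5))*(0/(-4) - 2/5))*6 - 10) = 16*((((3*8)^(3/2) - 3*8)*(0*(-¼) - 2*⅕))*6 - 10) = 16*(((24^(3/2) - 1*24)*(0 - ⅖))*6 - 10) = 16*(((48*√6 - 24)*(-⅖))*6 - 10) = 16*(((-24 + 48*√6)*(-⅖))*6 - 10) = 16*((48/5 - 96*√6/5)*6 - 10) = 16*((288/5 - 576*√6/5) - 10) = 16*(238/5 - 576*√6/5) = 3808/5 - 9216*√6/5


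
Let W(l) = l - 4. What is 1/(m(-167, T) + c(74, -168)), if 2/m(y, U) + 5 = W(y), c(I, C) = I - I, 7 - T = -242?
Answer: -88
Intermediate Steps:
T = 249 (T = 7 - 1*(-242) = 7 + 242 = 249)
c(I, C) = 0
W(l) = -4 + l
m(y, U) = 2/(-9 + y) (m(y, U) = 2/(-5 + (-4 + y)) = 2/(-9 + y))
1/(m(-167, T) + c(74, -168)) = 1/(2/(-9 - 167) + 0) = 1/(2/(-176) + 0) = 1/(2*(-1/176) + 0) = 1/(-1/88 + 0) = 1/(-1/88) = -88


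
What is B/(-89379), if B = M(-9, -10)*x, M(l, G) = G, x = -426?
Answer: -1420/29793 ≈ -0.047662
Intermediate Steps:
B = 4260 (B = -10*(-426) = 4260)
B/(-89379) = 4260/(-89379) = 4260*(-1/89379) = -1420/29793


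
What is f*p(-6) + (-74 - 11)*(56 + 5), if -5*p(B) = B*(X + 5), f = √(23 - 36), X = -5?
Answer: -5185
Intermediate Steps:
f = I*√13 (f = √(-13) = I*√13 ≈ 3.6056*I)
p(B) = 0 (p(B) = -B*(-5 + 5)/5 = -B*0/5 = -⅕*0 = 0)
f*p(-6) + (-74 - 11)*(56 + 5) = (I*√13)*0 + (-74 - 11)*(56 + 5) = 0 - 85*61 = 0 - 5185 = -5185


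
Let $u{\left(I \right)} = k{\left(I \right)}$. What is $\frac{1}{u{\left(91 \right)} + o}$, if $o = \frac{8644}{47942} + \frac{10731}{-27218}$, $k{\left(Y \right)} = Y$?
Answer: $\frac{652442678}{59232687093} \approx 0.011015$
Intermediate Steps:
$u{\left(I \right)} = I$
$o = - \frac{139596605}{652442678}$ ($o = 8644 \cdot \frac{1}{47942} + 10731 \left(- \frac{1}{27218}\right) = \frac{4322}{23971} - \frac{10731}{27218} = - \frac{139596605}{652442678} \approx -0.21396$)
$\frac{1}{u{\left(91 \right)} + o} = \frac{1}{91 - \frac{139596605}{652442678}} = \frac{1}{\frac{59232687093}{652442678}} = \frac{652442678}{59232687093}$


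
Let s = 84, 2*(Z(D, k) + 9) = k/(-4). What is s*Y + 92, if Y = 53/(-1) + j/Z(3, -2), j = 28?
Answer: -23144/5 ≈ -4628.8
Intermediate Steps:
Z(D, k) = -9 - k/8 (Z(D, k) = -9 + (k/(-4))/2 = -9 + (k*(-1/4))/2 = -9 + (-k/4)/2 = -9 - k/8)
Y = -281/5 (Y = 53/(-1) + 28/(-9 - 1/8*(-2)) = 53*(-1) + 28/(-9 + 1/4) = -53 + 28/(-35/4) = -53 + 28*(-4/35) = -53 - 16/5 = -281/5 ≈ -56.200)
s*Y + 92 = 84*(-281/5) + 92 = -23604/5 + 92 = -23144/5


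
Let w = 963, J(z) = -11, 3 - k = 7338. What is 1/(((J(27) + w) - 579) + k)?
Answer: -1/6962 ≈ -0.00014364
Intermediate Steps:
k = -7335 (k = 3 - 1*7338 = 3 - 7338 = -7335)
1/(((J(27) + w) - 579) + k) = 1/(((-11 + 963) - 579) - 7335) = 1/((952 - 579) - 7335) = 1/(373 - 7335) = 1/(-6962) = -1/6962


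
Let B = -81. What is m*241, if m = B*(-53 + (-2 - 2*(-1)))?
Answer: 1034613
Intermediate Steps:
m = 4293 (m = -81*(-53 + (-2 - 2*(-1))) = -81*(-53 + (-2 + 2)) = -81*(-53 + 0) = -81*(-53) = 4293)
m*241 = 4293*241 = 1034613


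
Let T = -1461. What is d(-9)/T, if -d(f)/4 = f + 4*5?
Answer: 44/1461 ≈ 0.030116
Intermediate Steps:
d(f) = -80 - 4*f (d(f) = -4*(f + 4*5) = -4*(f + 20) = -4*(20 + f) = -80 - 4*f)
d(-9)/T = (-80 - 4*(-9))/(-1461) = (-80 + 36)*(-1/1461) = -44*(-1/1461) = 44/1461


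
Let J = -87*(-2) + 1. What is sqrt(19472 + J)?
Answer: 3*sqrt(2183) ≈ 140.17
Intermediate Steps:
J = 175 (J = 174 + 1 = 175)
sqrt(19472 + J) = sqrt(19472 + 175) = sqrt(19647) = 3*sqrt(2183)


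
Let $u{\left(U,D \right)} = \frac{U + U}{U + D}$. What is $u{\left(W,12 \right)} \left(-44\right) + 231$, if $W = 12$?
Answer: $187$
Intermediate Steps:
$u{\left(U,D \right)} = \frac{2 U}{D + U}$
$u{\left(W,12 \right)} \left(-44\right) + 231 = 2 \cdot 12 \frac{1}{12 + 12} \left(-44\right) + 231 = 2 \cdot 12 \cdot \frac{1}{24} \left(-44\right) + 231 = 1 \left(-44\right) + 231 = -44 + 231 = 187$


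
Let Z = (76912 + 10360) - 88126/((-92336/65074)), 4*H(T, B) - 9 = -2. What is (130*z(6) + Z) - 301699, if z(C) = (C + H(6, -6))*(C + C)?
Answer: -3237069477/23084 ≈ -1.4023e+5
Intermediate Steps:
H(T, B) = 7/4 (H(T, B) = 9/4 + (¼)*(-2) = 9/4 - ½ = 7/4)
z(C) = 2*C*(7/4 + C) (z(C) = (C + 7/4)*(C + C) = (7/4 + C)*(2*C) = 2*C*(7/4 + C))
Z = 3448264679/23084 (Z = 87272 - 88126/((-92336*1/65074)) = 87272 - 88126/(-46168/32537) = 87272 - 88126*(-32537/46168) = 87272 + 1433677831/23084 = 3448264679/23084 ≈ 1.4938e+5)
(130*z(6) + Z) - 301699 = (130*((½)*6*(7 + 4*6)) + 3448264679/23084) - 301699 = (130*((½)*6*(7 + 24)) + 3448264679/23084) - 301699 = (130*((½)*6*31) + 3448264679/23084) - 301699 = (130*93 + 3448264679/23084) - 301699 = (12090 + 3448264679/23084) - 301699 = 3727350239/23084 - 301699 = -3237069477/23084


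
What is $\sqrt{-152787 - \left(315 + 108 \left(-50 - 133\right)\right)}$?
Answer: $i \sqrt{133338} \approx 365.15 i$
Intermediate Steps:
$\sqrt{-152787 - \left(315 + 108 \left(-50 - 133\right)\right)} = \sqrt{-152787 - -19449} = \sqrt{-152787 + \left(19764 - 315\right)} = \sqrt{-152787 + 19449} = \sqrt{-133338} = i \sqrt{133338}$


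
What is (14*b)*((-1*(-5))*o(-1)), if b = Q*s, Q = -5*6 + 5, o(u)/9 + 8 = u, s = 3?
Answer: 425250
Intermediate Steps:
o(u) = -72 + 9*u
Q = -25 (Q = -30 + 5 = -25)
b = -75 (b = -25*3 = -75)
(14*b)*((-1*(-5))*o(-1)) = (14*(-75))*((-1*(-5))*(-72 + 9*(-1))) = -5250*(-72 - 9) = -5250*(-81) = -1050*(-405) = 425250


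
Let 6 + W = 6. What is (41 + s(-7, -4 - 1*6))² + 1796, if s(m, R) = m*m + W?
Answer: 9896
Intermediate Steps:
W = 0 (W = -6 + 6 = 0)
s(m, R) = m² (s(m, R) = m*m + 0 = m² + 0 = m²)
(41 + s(-7, -4 - 1*6))² + 1796 = (41 + (-7)²)² + 1796 = (41 + 49)² + 1796 = 90² + 1796 = 8100 + 1796 = 9896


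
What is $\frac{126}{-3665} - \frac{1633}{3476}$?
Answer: $- \frac{6422921}{12739540} \approx -0.50417$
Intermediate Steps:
$\frac{126}{-3665} - \frac{1633}{3476} = 126 \left(- \frac{1}{3665}\right) - \frac{1633}{3476} = - \frac{126}{3665} - \frac{1633}{3476} = - \frac{6422921}{12739540}$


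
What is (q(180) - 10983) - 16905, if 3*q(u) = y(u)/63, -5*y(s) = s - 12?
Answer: -1254968/45 ≈ -27888.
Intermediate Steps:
y(s) = 12/5 - s/5 (y(s) = -(s - 12)/5 = -(-12 + s)/5 = 12/5 - s/5)
q(u) = 4/315 - u/945 (q(u) = ((12/5 - u/5)/63)/3 = ((12/5 - u/5)*(1/63))/3 = (4/105 - u/315)/3 = 4/315 - u/945)
(q(180) - 10983) - 16905 = ((4/315 - 1/945*180) - 10983) - 16905 = ((4/315 - 4/21) - 10983) - 16905 = (-8/45 - 10983) - 16905 = -494243/45 - 16905 = -1254968/45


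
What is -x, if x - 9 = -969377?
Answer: 969368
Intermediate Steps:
x = -969368 (x = 9 - 969377 = -969368)
-x = -1*(-969368) = 969368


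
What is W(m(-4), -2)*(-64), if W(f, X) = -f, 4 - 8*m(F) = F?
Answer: 64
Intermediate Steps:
m(F) = ½ - F/8
W(m(-4), -2)*(-64) = -(½ - ⅛*(-4))*(-64) = -(½ + ½)*(-64) = -1*1*(-64) = -1*(-64) = 64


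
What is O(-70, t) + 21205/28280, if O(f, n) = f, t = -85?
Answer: -391679/5656 ≈ -69.250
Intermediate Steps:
O(-70, t) + 21205/28280 = -70 + 21205/28280 = -70 + 21205*(1/28280) = -70 + 4241/5656 = -391679/5656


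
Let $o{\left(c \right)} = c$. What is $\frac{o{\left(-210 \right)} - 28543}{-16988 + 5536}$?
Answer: $\frac{28753}{11452} \approx 2.5107$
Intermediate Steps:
$\frac{o{\left(-210 \right)} - 28543}{-16988 + 5536} = \frac{-210 - 28543}{-16988 + 5536} = \frac{-210 - 28543}{-11452} = \left(-210 - 28543\right) \left(- \frac{1}{11452}\right) = \left(-28753\right) \left(- \frac{1}{11452}\right) = \frac{28753}{11452}$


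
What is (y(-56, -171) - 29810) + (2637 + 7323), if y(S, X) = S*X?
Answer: -10274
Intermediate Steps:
(y(-56, -171) - 29810) + (2637 + 7323) = (-56*(-171) - 29810) + (2637 + 7323) = (9576 - 29810) + 9960 = -20234 + 9960 = -10274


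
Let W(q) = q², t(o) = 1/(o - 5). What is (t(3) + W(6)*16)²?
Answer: 1324801/4 ≈ 3.3120e+5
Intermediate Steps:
t(o) = 1/(-5 + o)
(t(3) + W(6)*16)² = (1/(-5 + 3) + 6²*16)² = (1/(-2) + 36*16)² = (-½ + 576)² = (1151/2)² = 1324801/4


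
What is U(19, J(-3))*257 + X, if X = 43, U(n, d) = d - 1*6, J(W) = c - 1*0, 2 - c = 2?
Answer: -1499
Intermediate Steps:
c = 0 (c = 2 - 1*2 = 2 - 2 = 0)
J(W) = 0 (J(W) = 0 - 1*0 = 0 + 0 = 0)
U(n, d) = -6 + d (U(n, d) = d - 6 = -6 + d)
U(19, J(-3))*257 + X = (-6 + 0)*257 + 43 = -6*257 + 43 = -1542 + 43 = -1499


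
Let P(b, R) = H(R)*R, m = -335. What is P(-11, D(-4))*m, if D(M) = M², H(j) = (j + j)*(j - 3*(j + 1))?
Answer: 6003200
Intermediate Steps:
H(j) = 2*j*(-3 - 2*j) (H(j) = (2*j)*(j - 3*(1 + j)) = (2*j)*(j + (-3 - 3*j)) = (2*j)*(-3 - 2*j) = 2*j*(-3 - 2*j))
P(b, R) = -2*R²*(3 + 2*R) (P(b, R) = (-2*R*(3 + 2*R))*R = -2*R²*(3 + 2*R))
P(-11, D(-4))*m = (((-4)²)²*(-6 - 4*(-4)²))*(-335) = (16²*(-6 - 4*16))*(-335) = (256*(-6 - 64))*(-335) = (256*(-70))*(-335) = -17920*(-335) = 6003200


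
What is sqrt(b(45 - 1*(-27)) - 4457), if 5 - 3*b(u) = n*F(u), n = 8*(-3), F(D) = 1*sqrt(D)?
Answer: sqrt(-40098 + 432*sqrt(2))/3 ≈ 66.238*I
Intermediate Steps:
F(D) = sqrt(D)
n = -24
b(u) = 5/3 + 8*sqrt(u) (b(u) = 5/3 - (-8)*sqrt(u) = 5/3 + 8*sqrt(u))
sqrt(b(45 - 1*(-27)) - 4457) = sqrt((5/3 + 8*sqrt(45 - 1*(-27))) - 4457) = sqrt((5/3 + 8*sqrt(45 + 27)) - 4457) = sqrt((5/3 + 8*sqrt(72)) - 4457) = sqrt((5/3 + 8*(6*sqrt(2))) - 4457) = sqrt((5/3 + 48*sqrt(2)) - 4457) = sqrt(-13366/3 + 48*sqrt(2))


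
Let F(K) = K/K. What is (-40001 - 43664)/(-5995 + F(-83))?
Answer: 83665/5994 ≈ 13.958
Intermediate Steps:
F(K) = 1
(-40001 - 43664)/(-5995 + F(-83)) = (-40001 - 43664)/(-5995 + 1) = -83665/(-5994) = -83665*(-1/5994) = 83665/5994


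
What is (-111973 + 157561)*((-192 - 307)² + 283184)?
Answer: 24261249780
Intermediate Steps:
(-111973 + 157561)*((-192 - 307)² + 283184) = 45588*((-499)² + 283184) = 45588*(249001 + 283184) = 45588*532185 = 24261249780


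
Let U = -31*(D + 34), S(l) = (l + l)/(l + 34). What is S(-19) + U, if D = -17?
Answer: -7943/15 ≈ -529.53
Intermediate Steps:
S(l) = 2*l/(34 + l) (S(l) = (2*l)/(34 + l) = 2*l/(34 + l))
U = -527 (U = -31*(-17 + 34) = -31*17 = -527)
S(-19) + U = 2*(-19)/(34 - 19) - 527 = 2*(-19)/15 - 527 = 2*(-19)*(1/15) - 527 = -38/15 - 527 = -7943/15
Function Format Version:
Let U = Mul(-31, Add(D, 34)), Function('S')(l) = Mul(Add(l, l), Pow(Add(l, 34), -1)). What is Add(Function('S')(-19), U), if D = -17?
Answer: Rational(-7943, 15) ≈ -529.53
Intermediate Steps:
Function('S')(l) = Mul(2, l, Pow(Add(34, l), -1)) (Function('S')(l) = Mul(Mul(2, l), Pow(Add(34, l), -1)) = Mul(2, l, Pow(Add(34, l), -1)))
U = -527 (U = Mul(-31, Add(-17, 34)) = Mul(-31, 17) = -527)
Add(Function('S')(-19), U) = Add(Mul(2, -19, Pow(Add(34, -19), -1)), -527) = Add(Mul(2, -19, Pow(15, -1)), -527) = Add(Mul(2, -19, Rational(1, 15)), -527) = Add(Rational(-38, 15), -527) = Rational(-7943, 15)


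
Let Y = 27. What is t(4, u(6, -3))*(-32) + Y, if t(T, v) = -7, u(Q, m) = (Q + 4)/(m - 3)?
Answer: 251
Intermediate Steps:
u(Q, m) = (4 + Q)/(-3 + m)
t(4, u(6, -3))*(-32) + Y = -7*(-32) + 27 = 224 + 27 = 251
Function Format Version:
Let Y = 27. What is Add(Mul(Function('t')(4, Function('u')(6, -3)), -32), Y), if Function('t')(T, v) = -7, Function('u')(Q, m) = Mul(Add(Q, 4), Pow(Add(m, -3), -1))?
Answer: 251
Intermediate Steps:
Function('u')(Q, m) = Mul(Pow(Add(-3, m), -1), Add(4, Q)) (Function('u')(Q, m) = Mul(Add(4, Q), Pow(Add(-3, m), -1)) = Mul(Pow(Add(-3, m), -1), Add(4, Q)))
Add(Mul(Function('t')(4, Function('u')(6, -3)), -32), Y) = Add(Mul(-7, -32), 27) = Add(224, 27) = 251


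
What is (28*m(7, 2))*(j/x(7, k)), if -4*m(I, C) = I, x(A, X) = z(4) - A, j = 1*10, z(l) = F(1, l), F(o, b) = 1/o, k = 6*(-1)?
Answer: 245/3 ≈ 81.667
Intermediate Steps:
k = -6
z(l) = 1 (z(l) = 1/1 = 1)
j = 10
x(A, X) = 1 - A
m(I, C) = -I/4
(28*m(7, 2))*(j/x(7, k)) = (28*(-¼*7))*(10/(1 - 1*7)) = (28*(-7/4))*(10/(1 - 7)) = -490/(-6) = -490*(-1)/6 = -49*(-5/3) = 245/3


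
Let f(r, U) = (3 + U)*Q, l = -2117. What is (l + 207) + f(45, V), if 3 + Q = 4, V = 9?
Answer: -1898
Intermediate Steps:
Q = 1 (Q = -3 + 4 = 1)
f(r, U) = 3 + U (f(r, U) = (3 + U)*1 = 3 + U)
(l + 207) + f(45, V) = (-2117 + 207) + (3 + 9) = -1910 + 12 = -1898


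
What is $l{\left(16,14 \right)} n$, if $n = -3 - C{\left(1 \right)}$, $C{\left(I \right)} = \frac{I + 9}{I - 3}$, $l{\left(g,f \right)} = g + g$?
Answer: $64$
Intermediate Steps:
$l{\left(g,f \right)} = 2 g$
$C{\left(I \right)} = \frac{9 + I}{-3 + I}$
$n = 2$ ($n = -3 - \frac{9 + 1}{-3 + 1} = -3 - \frac{1}{-2} \cdot 10 = -3 - \left(- \frac{1}{2}\right) 10 = -3 - -5 = -3 + 5 = 2$)
$l{\left(16,14 \right)} n = 2 \cdot 16 \cdot 2 = 32 \cdot 2 = 64$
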